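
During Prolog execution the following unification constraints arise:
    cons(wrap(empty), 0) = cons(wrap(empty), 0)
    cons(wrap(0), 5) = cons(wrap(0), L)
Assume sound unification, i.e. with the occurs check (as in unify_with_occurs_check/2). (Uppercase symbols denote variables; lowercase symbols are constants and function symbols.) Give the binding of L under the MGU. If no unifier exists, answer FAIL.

Delete trivial equation cons(wrap(empty), 0) = cons(wrap(empty), 0).
Decompose cons/2: wrap(0) = wrap(0),  5 = L.
Delete trivial equation wrap(0) = wrap(0).
Bind L := 5.
MGU = { L ↦ 5 }, so L ↦ 5.

5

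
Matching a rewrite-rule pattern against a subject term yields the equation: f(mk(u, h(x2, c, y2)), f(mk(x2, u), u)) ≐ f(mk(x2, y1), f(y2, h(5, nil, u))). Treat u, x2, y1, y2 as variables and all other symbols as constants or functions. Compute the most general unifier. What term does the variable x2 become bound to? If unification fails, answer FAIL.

Decompose f/2: mk(u, h(x2, c, y2)) ≐ mk(x2, y1),  f(mk(x2, u), u) ≐ f(y2, h(5, nil, u)).
Decompose mk/2: u ≐ x2,  h(x2, c, y2) ≐ y1.
Bind u := x2; substituting into the one remaining equation that mentions u gives: f(mk(x2, x2), x2) ≐ f(y2, h(5, nil, x2)).
Bind y1 := h(x2, c, y2); no other remaining equation mentions y1.
Decompose f/2: mk(x2, x2) ≐ y2,  x2 ≐ h(5, nil, x2).
Bind y2 := mk(x2, x2); no other remaining equation mentions y2. Substituting into the earlier binding gives y1 := h(x2, c, mk(x2, x2)).
Occurs check fails: x2 occurs in h(5, nil, x2); the equation x2 ≐ h(5, nil, x2) has no finite solution.

FAIL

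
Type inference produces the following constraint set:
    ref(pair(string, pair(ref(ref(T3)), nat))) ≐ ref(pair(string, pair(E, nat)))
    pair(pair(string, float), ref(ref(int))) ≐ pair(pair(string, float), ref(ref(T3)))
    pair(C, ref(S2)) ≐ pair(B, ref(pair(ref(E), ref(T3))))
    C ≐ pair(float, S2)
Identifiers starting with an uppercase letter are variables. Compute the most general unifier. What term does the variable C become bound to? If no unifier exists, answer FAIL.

Decompose ref/1: pair(string, pair(ref(ref(T3)), nat)) ≐ pair(string, pair(E, nat)).
Decompose pair/2: string ≐ string,  pair(ref(ref(T3)), nat) ≐ pair(E, nat).
Delete trivial equation string ≐ string.
Decompose pair/2: ref(ref(T3)) ≐ E,  nat ≐ nat.
Bind E := ref(ref(T3)); substituting into the one remaining equation that mentions E gives: pair(C, ref(S2)) ≐ pair(B, ref(pair(ref(ref(ref(T3))), ref(T3)))).
Delete trivial equation nat ≐ nat.
Decompose pair/2: pair(string, float) ≐ pair(string, float),  ref(ref(int)) ≐ ref(ref(T3)).
Delete trivial equation pair(string, float) ≐ pair(string, float).
Decompose ref/1: ref(int) ≐ ref(T3).
Decompose ref/1: int ≐ T3.
Bind T3 := int; substituting into the one remaining equation that mentions T3 gives: pair(C, ref(S2)) ≐ pair(B, ref(pair(ref(ref(ref(int))), ref(int)))). Substituting into the earlier binding gives E := ref(ref(int)).
Decompose pair/2: C ≐ B,  ref(S2) ≐ ref(pair(ref(ref(ref(int))), ref(int))).
Bind C := B; substituting into the one remaining equation that mentions C gives: B ≐ pair(float, S2).
Decompose ref/1: S2 ≐ pair(ref(ref(ref(int))), ref(int)).
Bind S2 := pair(ref(ref(ref(int))), ref(int)); substituting into the remaining equation gives: B ≐ pair(float, pair(ref(ref(ref(int))), ref(int))).
Bind B := pair(float, pair(ref(ref(ref(int))), ref(int))). Substituting into the earlier binding gives C := pair(float, pair(ref(ref(ref(int))), ref(int))).
MGU = { E := ref(ref(int)), T3 := int, C := pair(float, pair(ref(ref(ref(int))), ref(int))), S2 := pair(ref(ref(ref(int))), ref(int)), B := pair(float, pair(ref(ref(ref(int))), ref(int))) }, so C := pair(float, pair(ref(ref(ref(int))), ref(int))).

pair(float, pair(ref(ref(ref(int))), ref(int)))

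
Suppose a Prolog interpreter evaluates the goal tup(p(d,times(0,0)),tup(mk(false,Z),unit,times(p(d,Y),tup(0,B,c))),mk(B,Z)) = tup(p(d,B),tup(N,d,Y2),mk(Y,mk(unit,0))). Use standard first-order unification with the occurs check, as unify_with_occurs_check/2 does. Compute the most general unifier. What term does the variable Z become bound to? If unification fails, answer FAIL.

Decompose tup/3: p(d,times(0,0)) = p(d,B),  tup(mk(false,Z),unit,times(p(d,Y),tup(0,B,c))) = tup(N,d,Y2),  mk(B,Z) = mk(Y,mk(unit,0)).
Decompose p/2: d = d,  times(0,0) = B.
Delete trivial equation d = d.
Bind B := times(0,0); substituting into the remaining equations gives: tup(mk(false,Z),unit,times(p(d,Y),tup(0,times(0,0),c))) = tup(N,d,Y2),  mk(times(0,0),Z) = mk(Y,mk(unit,0)).
Decompose tup/3: mk(false,Z) = N,  unit = d,  times(p(d,Y),tup(0,times(0,0),c)) = Y2.
Bind N := mk(false,Z); no other remaining equation mentions N.
Clash: constants unit and d differ; no unifier exists.

FAIL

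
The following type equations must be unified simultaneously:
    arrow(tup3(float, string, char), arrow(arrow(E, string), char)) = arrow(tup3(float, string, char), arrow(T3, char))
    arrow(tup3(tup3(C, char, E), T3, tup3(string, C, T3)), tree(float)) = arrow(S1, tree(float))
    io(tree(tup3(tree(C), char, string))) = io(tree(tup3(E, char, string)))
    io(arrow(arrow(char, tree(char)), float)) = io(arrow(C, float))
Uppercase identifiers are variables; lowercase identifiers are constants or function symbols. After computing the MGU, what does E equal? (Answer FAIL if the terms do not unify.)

tree(arrow(char, tree(char)))

Decompose arrow/2: tup3(float, string, char) = tup3(float, string, char),  arrow(arrow(E, string), char) = arrow(T3, char).
Delete trivial equation tup3(float, string, char) = tup3(float, string, char).
Decompose arrow/2: arrow(E, string) = T3,  char = char.
Bind T3 := arrow(E, string); substituting into the one remaining equation that mentions T3 gives: arrow(tup3(tup3(C, char, E), arrow(E, string), tup3(string, C, arrow(E, string))), tree(float)) = arrow(S1, tree(float)).
Delete trivial equation char = char.
Decompose arrow/2: tup3(tup3(C, char, E), arrow(E, string), tup3(string, C, arrow(E, string))) = S1,  tree(float) = tree(float).
Bind S1 := tup3(tup3(C, char, E), arrow(E, string), tup3(string, C, arrow(E, string))); no other remaining equation mentions S1.
Delete trivial equation tree(float) = tree(float).
Decompose io/1: tree(tup3(tree(C), char, string)) = tree(tup3(E, char, string)).
Decompose tree/1: tup3(tree(C), char, string) = tup3(E, char, string).
Decompose tup3/3: tree(C) = E,  char = char,  string = string.
Bind E := tree(C); no other remaining equation mentions E. Substituting into the earlier bindings gives T3 := arrow(tree(C), string), S1 := tup3(tup3(C, char, tree(C)), arrow(tree(C), string), tup3(string, C, arrow(tree(C), string))).
Delete trivial equation char = char.
Delete trivial equation string = string.
Decompose io/1: arrow(arrow(char, tree(char)), float) = arrow(C, float).
Decompose arrow/2: arrow(char, tree(char)) = C,  float = float.
Bind C := arrow(char, tree(char)); no other remaining equation mentions C. Substituting into the earlier bindings gives T3 := arrow(tree(arrow(char, tree(char))), string), S1 := tup3(tup3(arrow(char, tree(char)), char, tree(arrow(char, tree(char)))), arrow(tree(arrow(char, tree(char))), string), tup3(string, arrow(char, tree(char)), arrow(tree(arrow(char, tree(char))), string))), E := tree(arrow(char, tree(char))).
Delete trivial equation float = float.
MGU = { T3 := arrow(tree(arrow(char, tree(char))), string), S1 := tup3(tup3(arrow(char, tree(char)), char, tree(arrow(char, tree(char)))), arrow(tree(arrow(char, tree(char))), string), tup3(string, arrow(char, tree(char)), arrow(tree(arrow(char, tree(char))), string))), E := tree(arrow(char, tree(char))), C := arrow(char, tree(char)) }, so E := tree(arrow(char, tree(char))).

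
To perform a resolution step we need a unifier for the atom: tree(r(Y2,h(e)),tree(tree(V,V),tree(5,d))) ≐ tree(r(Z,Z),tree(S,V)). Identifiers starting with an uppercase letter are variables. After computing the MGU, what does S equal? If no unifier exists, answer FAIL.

Decompose tree/2: r(Y2,h(e)) ≐ r(Z,Z),  tree(tree(V,V),tree(5,d)) ≐ tree(S,V).
Decompose r/2: Y2 ≐ Z,  h(e) ≐ Z.
Bind Y2 := Z; no other remaining equation mentions Y2.
Bind Z := h(e); no other remaining equation mentions Z. Substituting into the earlier binding gives Y2 := h(e).
Decompose tree/2: tree(V,V) ≐ S,  tree(5,d) ≐ V.
Bind S := tree(V,V); no other remaining equation mentions S.
Bind V := tree(5,d). Substituting into the earlier binding gives S := tree(tree(5,d),tree(5,d)).
MGU = { Y2 ↦ h(e), Z ↦ h(e), S ↦ tree(tree(5,d),tree(5,d)), V ↦ tree(5,d) }, so S ↦ tree(tree(5,d),tree(5,d)).

tree(tree(5,d),tree(5,d))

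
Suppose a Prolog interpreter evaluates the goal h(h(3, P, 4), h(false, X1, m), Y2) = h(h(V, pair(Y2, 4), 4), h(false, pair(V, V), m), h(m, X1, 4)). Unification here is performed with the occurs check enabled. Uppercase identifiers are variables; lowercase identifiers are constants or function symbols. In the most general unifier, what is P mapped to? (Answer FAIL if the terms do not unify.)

Decompose h/3: h(3, P, 4) = h(V, pair(Y2, 4), 4),  h(false, X1, m) = h(false, pair(V, V), m),  Y2 = h(m, X1, 4).
Decompose h/3: 3 = V,  P = pair(Y2, 4),  4 = 4.
Bind V := 3; substituting into the one remaining equation that mentions V gives: h(false, X1, m) = h(false, pair(3, 3), m).
Bind P := pair(Y2, 4); no other remaining equation mentions P.
Delete trivial equation 4 = 4.
Decompose h/3: false = false,  X1 = pair(3, 3),  m = m.
Delete trivial equation false = false.
Bind X1 := pair(3, 3); substituting into the one remaining equation that mentions X1 gives: Y2 = h(m, pair(3, 3), 4).
Delete trivial equation m = m.
Bind Y2 := h(m, pair(3, 3), 4). Substituting into the earlier binding gives P := pair(h(m, pair(3, 3), 4), 4).
MGU = { V = 3, P = pair(h(m, pair(3, 3), 4), 4), X1 = pair(3, 3), Y2 = h(m, pair(3, 3), 4) }, so P = pair(h(m, pair(3, 3), 4), 4).

pair(h(m, pair(3, 3), 4), 4)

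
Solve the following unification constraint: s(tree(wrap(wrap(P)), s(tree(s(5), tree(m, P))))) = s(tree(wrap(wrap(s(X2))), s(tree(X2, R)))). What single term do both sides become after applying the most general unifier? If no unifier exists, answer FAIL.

s(tree(wrap(wrap(s(s(5)))), s(tree(s(5), tree(m, s(s(5)))))))

Decompose s/1: tree(wrap(wrap(P)), s(tree(s(5), tree(m, P)))) = tree(wrap(wrap(s(X2))), s(tree(X2, R))).
Decompose tree/2: wrap(wrap(P)) = wrap(wrap(s(X2))),  s(tree(s(5), tree(m, P))) = s(tree(X2, R)).
Decompose wrap/1: wrap(P) = wrap(s(X2)).
Decompose wrap/1: P = s(X2).
Bind P := s(X2); substituting into the remaining equation gives: s(tree(s(5), tree(m, s(X2)))) = s(tree(X2, R)).
Decompose s/1: tree(s(5), tree(m, s(X2))) = tree(X2, R).
Decompose tree/2: s(5) = X2,  tree(m, s(X2)) = R.
Bind X2 := s(5); substituting into the remaining equation gives: tree(m, s(s(5))) = R. Substituting into the earlier binding gives P := s(s(5)).
Bind R := tree(m, s(s(5))).
Applying the MGU to either side gives s(tree(wrap(wrap(s(s(5)))), s(tree(s(5), tree(m, s(s(5))))))).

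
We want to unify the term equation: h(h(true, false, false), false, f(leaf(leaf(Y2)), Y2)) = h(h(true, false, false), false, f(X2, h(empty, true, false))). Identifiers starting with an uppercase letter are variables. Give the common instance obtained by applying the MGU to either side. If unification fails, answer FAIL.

Decompose h/3: h(true, false, false) = h(true, false, false),  false = false,  f(leaf(leaf(Y2)), Y2) = f(X2, h(empty, true, false)).
Delete trivial equation h(true, false, false) = h(true, false, false).
Delete trivial equation false = false.
Decompose f/2: leaf(leaf(Y2)) = X2,  Y2 = h(empty, true, false).
Bind X2 := leaf(leaf(Y2)); no other remaining equation mentions X2.
Bind Y2 := h(empty, true, false). Substituting into the earlier binding gives X2 := leaf(leaf(h(empty, true, false))).
Applying the MGU to either side gives h(h(true, false, false), false, f(leaf(leaf(h(empty, true, false))), h(empty, true, false))).

h(h(true, false, false), false, f(leaf(leaf(h(empty, true, false))), h(empty, true, false)))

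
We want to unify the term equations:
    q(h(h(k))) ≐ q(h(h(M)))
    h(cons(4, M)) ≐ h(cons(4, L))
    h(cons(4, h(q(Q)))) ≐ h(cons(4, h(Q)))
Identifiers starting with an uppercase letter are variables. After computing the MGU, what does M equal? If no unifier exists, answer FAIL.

Decompose q/1: h(h(k)) ≐ h(h(M)).
Decompose h/1: h(k) ≐ h(M).
Decompose h/1: k ≐ M.
Bind M := k; substituting into the one remaining equation that mentions M gives: h(cons(4, k)) ≐ h(cons(4, L)).
Decompose h/1: cons(4, k) ≐ cons(4, L).
Decompose cons/2: 4 ≐ 4,  k ≐ L.
Delete trivial equation 4 ≐ 4.
Bind L := k; no other remaining equation mentions L.
Decompose h/1: cons(4, h(q(Q))) ≐ cons(4, h(Q)).
Decompose cons/2: 4 ≐ 4,  h(q(Q)) ≐ h(Q).
Delete trivial equation 4 ≐ 4.
Decompose h/1: q(Q) ≐ Q.
Occurs check fails: Q occurs in q(Q); the equation Q ≐ q(Q) has no finite solution.

FAIL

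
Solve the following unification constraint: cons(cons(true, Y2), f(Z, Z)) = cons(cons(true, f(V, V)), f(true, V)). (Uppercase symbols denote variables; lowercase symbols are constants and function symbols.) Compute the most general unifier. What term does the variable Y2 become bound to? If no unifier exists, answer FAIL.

Decompose cons/2: cons(true, Y2) = cons(true, f(V, V)),  f(Z, Z) = f(true, V).
Decompose cons/2: true = true,  Y2 = f(V, V).
Delete trivial equation true = true.
Bind Y2 := f(V, V); no other remaining equation mentions Y2.
Decompose f/2: Z = true,  Z = V.
Bind Z := true; substituting into the remaining equation gives: true = V.
Bind V := true. Substituting into the earlier binding gives Y2 := f(true, true).
MGU = { Y2 := f(true, true), Z := true, V := true }, so Y2 := f(true, true).

f(true, true)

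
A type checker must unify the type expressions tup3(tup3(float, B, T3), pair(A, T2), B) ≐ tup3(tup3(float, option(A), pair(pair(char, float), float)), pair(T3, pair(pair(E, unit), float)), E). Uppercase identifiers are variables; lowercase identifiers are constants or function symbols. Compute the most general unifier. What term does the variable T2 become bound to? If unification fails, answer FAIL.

pair(pair(option(pair(pair(char, float), float)), unit), float)

Decompose tup3/3: tup3(float, B, T3) ≐ tup3(float, option(A), pair(pair(char, float), float)),  pair(A, T2) ≐ pair(T3, pair(pair(E, unit), float)),  B ≐ E.
Decompose tup3/3: float ≐ float,  B ≐ option(A),  T3 ≐ pair(pair(char, float), float).
Delete trivial equation float ≐ float.
Bind B := option(A); substituting into the one remaining equation that mentions B gives: option(A) ≐ E.
Bind T3 := pair(pair(char, float), float); substituting into the one remaining equation that mentions T3 gives: pair(A, T2) ≐ pair(pair(pair(char, float), float), pair(pair(E, unit), float)).
Decompose pair/2: A ≐ pair(pair(char, float), float),  T2 ≐ pair(pair(E, unit), float).
Bind A := pair(pair(char, float), float); substituting into the one remaining equation that mentions A gives: option(pair(pair(char, float), float)) ≐ E. Substituting into the earlier binding gives B := option(pair(pair(char, float), float)).
Bind T2 := pair(pair(E, unit), float); no other remaining equation mentions T2.
Bind E := option(pair(pair(char, float), float)). Substituting into the earlier binding gives T2 := pair(pair(option(pair(pair(char, float), float)), unit), float).
MGU = { B ↦ option(pair(pair(char, float), float)), T3 ↦ pair(pair(char, float), float), A ↦ pair(pair(char, float), float), T2 ↦ pair(pair(option(pair(pair(char, float), float)), unit), float), E ↦ option(pair(pair(char, float), float)) }, so T2 ↦ pair(pair(option(pair(pair(char, float), float)), unit), float).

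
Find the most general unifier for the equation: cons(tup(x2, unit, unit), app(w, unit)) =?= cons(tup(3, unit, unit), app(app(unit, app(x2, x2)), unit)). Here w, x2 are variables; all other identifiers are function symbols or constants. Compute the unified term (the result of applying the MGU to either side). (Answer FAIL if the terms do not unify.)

Decompose cons/2: tup(x2, unit, unit) =?= tup(3, unit, unit),  app(w, unit) =?= app(app(unit, app(x2, x2)), unit).
Decompose tup/3: x2 =?= 3,  unit =?= unit,  unit =?= unit.
Bind x2 := 3; substituting into the one remaining equation that mentions x2 gives: app(w, unit) =?= app(app(unit, app(3, 3)), unit).
Delete trivial equation unit =?= unit.
Delete trivial equation unit =?= unit.
Decompose app/2: w =?= app(unit, app(3, 3)),  unit =?= unit.
Bind w := app(unit, app(3, 3)); no other remaining equation mentions w.
Delete trivial equation unit =?= unit.
Applying the MGU to either side gives cons(tup(3, unit, unit), app(app(unit, app(3, 3)), unit)).

cons(tup(3, unit, unit), app(app(unit, app(3, 3)), unit))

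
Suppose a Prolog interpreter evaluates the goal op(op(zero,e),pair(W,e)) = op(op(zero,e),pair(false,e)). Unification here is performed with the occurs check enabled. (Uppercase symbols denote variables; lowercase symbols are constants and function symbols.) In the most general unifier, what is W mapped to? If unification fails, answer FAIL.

false

Decompose op/2: op(zero,e) = op(zero,e),  pair(W,e) = pair(false,e).
Delete trivial equation op(zero,e) = op(zero,e).
Decompose pair/2: W = false,  e = e.
Bind W := false; no other remaining equation mentions W.
Delete trivial equation e = e.
MGU = { W -> false }, so W -> false.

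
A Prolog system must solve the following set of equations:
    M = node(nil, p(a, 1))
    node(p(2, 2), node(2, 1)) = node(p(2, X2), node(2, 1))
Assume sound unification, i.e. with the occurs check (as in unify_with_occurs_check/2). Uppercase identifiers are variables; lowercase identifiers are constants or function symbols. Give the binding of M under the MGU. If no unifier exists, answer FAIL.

Bind M := node(nil, p(a, 1)); no other remaining equation mentions M.
Decompose node/2: p(2, 2) = p(2, X2),  node(2, 1) = node(2, 1).
Decompose p/2: 2 = 2,  2 = X2.
Delete trivial equation 2 = 2.
Bind X2 := 2; no other remaining equation mentions X2.
Delete trivial equation node(2, 1) = node(2, 1).
MGU = { M ↦ node(nil, p(a, 1)), X2 ↦ 2 }, so M ↦ node(nil, p(a, 1)).

node(nil, p(a, 1))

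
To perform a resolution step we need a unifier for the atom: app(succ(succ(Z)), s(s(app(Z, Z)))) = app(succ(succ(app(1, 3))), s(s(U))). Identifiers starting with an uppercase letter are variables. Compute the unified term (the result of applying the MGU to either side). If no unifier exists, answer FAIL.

app(succ(succ(app(1, 3))), s(s(app(app(1, 3), app(1, 3)))))

Decompose app/2: succ(succ(Z)) = succ(succ(app(1, 3))),  s(s(app(Z, Z))) = s(s(U)).
Decompose succ/1: succ(Z) = succ(app(1, 3)).
Decompose succ/1: Z = app(1, 3).
Bind Z := app(1, 3); substituting into the remaining equation gives: s(s(app(app(1, 3), app(1, 3)))) = s(s(U)).
Decompose s/1: s(app(app(1, 3), app(1, 3))) = s(U).
Decompose s/1: app(app(1, 3), app(1, 3)) = U.
Bind U := app(app(1, 3), app(1, 3)).
Applying the MGU to either side gives app(succ(succ(app(1, 3))), s(s(app(app(1, 3), app(1, 3))))).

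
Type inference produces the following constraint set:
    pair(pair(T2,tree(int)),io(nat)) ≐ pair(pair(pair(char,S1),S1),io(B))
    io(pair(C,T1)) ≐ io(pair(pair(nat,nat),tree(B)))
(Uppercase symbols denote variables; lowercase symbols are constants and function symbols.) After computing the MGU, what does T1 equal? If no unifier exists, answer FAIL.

Decompose pair/2: pair(T2,tree(int)) ≐ pair(pair(char,S1),S1),  io(nat) ≐ io(B).
Decompose pair/2: T2 ≐ pair(char,S1),  tree(int) ≐ S1.
Bind T2 := pair(char,S1); no other remaining equation mentions T2.
Bind S1 := tree(int); no other remaining equation mentions S1. Substituting into the earlier binding gives T2 := pair(char,tree(int)).
Decompose io/1: nat ≐ B.
Bind B := nat; substituting into the remaining equation gives: io(pair(C,T1)) ≐ io(pair(pair(nat,nat),tree(nat))).
Decompose io/1: pair(C,T1) ≐ pair(pair(nat,nat),tree(nat)).
Decompose pair/2: C ≐ pair(nat,nat),  T1 ≐ tree(nat).
Bind C := pair(nat,nat); no other remaining equation mentions C.
Bind T1 := tree(nat).
MGU = { T2 ↦ pair(char,tree(int)), S1 ↦ tree(int), B ↦ nat, C ↦ pair(nat,nat), T1 ↦ tree(nat) }, so T1 ↦ tree(nat).

tree(nat)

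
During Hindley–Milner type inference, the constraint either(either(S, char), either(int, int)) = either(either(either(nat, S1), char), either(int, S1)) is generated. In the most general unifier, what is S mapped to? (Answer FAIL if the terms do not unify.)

Decompose either/2: either(S, char) = either(either(nat, S1), char),  either(int, int) = either(int, S1).
Decompose either/2: S = either(nat, S1),  char = char.
Bind S := either(nat, S1); no other remaining equation mentions S.
Delete trivial equation char = char.
Decompose either/2: int = int,  int = S1.
Delete trivial equation int = int.
Bind S1 := int. Substituting into the earlier binding gives S := either(nat, int).
MGU = { S ↦ either(nat, int), S1 ↦ int }, so S ↦ either(nat, int).

either(nat, int)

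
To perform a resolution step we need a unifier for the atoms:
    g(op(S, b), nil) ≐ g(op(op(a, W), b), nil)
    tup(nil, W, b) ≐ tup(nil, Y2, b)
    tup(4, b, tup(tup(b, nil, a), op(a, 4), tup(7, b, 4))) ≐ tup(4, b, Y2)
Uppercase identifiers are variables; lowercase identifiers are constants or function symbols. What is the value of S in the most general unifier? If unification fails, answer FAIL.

Decompose g/2: op(S, b) ≐ op(op(a, W), b),  nil ≐ nil.
Decompose op/2: S ≐ op(a, W),  b ≐ b.
Bind S := op(a, W); no other remaining equation mentions S.
Delete trivial equation b ≐ b.
Delete trivial equation nil ≐ nil.
Decompose tup/3: nil ≐ nil,  W ≐ Y2,  b ≐ b.
Delete trivial equation nil ≐ nil.
Bind W := Y2; no other remaining equation mentions W. Substituting into the earlier binding gives S := op(a, Y2).
Delete trivial equation b ≐ b.
Decompose tup/3: 4 ≐ 4,  b ≐ b,  tup(tup(b, nil, a), op(a, 4), tup(7, b, 4)) ≐ Y2.
Delete trivial equation 4 ≐ 4.
Delete trivial equation b ≐ b.
Bind Y2 := tup(tup(b, nil, a), op(a, 4), tup(7, b, 4)). Substituting into the earlier bindings gives S := op(a, tup(tup(b, nil, a), op(a, 4), tup(7, b, 4))), W := tup(tup(b, nil, a), op(a, 4), tup(7, b, 4)).
MGU = { S -> op(a, tup(tup(b, nil, a), op(a, 4), tup(7, b, 4))), W -> tup(tup(b, nil, a), op(a, 4), tup(7, b, 4)), Y2 -> tup(tup(b, nil, a), op(a, 4), tup(7, b, 4)) }, so S -> op(a, tup(tup(b, nil, a), op(a, 4), tup(7, b, 4))).

op(a, tup(tup(b, nil, a), op(a, 4), tup(7, b, 4)))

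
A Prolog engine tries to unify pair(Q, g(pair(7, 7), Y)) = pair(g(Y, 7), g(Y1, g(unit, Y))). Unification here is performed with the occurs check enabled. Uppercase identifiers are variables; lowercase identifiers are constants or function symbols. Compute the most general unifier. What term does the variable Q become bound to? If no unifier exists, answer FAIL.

Decompose pair/2: Q = g(Y, 7),  g(pair(7, 7), Y) = g(Y1, g(unit, Y)).
Bind Q := g(Y, 7); no other remaining equation mentions Q.
Decompose g/2: pair(7, 7) = Y1,  Y = g(unit, Y).
Bind Y1 := pair(7, 7); no other remaining equation mentions Y1.
Occurs check fails: Y occurs in g(unit, Y); the equation Y = g(unit, Y) has no finite solution.

FAIL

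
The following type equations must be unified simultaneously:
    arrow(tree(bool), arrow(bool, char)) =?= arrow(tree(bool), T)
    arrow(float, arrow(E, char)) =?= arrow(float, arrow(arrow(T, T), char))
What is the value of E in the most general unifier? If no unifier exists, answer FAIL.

Decompose arrow/2: tree(bool) =?= tree(bool),  arrow(bool, char) =?= T.
Delete trivial equation tree(bool) =?= tree(bool).
Bind T := arrow(bool, char); substituting into the remaining equation gives: arrow(float, arrow(E, char)) =?= arrow(float, arrow(arrow(arrow(bool, char), arrow(bool, char)), char)).
Decompose arrow/2: float =?= float,  arrow(E, char) =?= arrow(arrow(arrow(bool, char), arrow(bool, char)), char).
Delete trivial equation float =?= float.
Decompose arrow/2: E =?= arrow(arrow(bool, char), arrow(bool, char)),  char =?= char.
Bind E := arrow(arrow(bool, char), arrow(bool, char)); no other remaining equation mentions E.
Delete trivial equation char =?= char.
MGU = { T := arrow(bool, char), E := arrow(arrow(bool, char), arrow(bool, char)) }, so E := arrow(arrow(bool, char), arrow(bool, char)).

arrow(arrow(bool, char), arrow(bool, char))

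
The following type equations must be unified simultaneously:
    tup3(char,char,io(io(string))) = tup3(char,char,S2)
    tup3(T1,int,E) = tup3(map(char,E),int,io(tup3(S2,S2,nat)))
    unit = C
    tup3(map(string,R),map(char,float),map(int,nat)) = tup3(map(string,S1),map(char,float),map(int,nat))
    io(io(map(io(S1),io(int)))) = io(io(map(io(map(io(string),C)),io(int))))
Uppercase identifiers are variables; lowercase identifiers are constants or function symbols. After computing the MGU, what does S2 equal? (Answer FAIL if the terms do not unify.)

io(io(string))

Decompose tup3/3: char = char,  char = char,  io(io(string)) = S2.
Delete trivial equation char = char.
Delete trivial equation char = char.
Bind S2 := io(io(string)); substituting into the one remaining equation that mentions S2 gives: tup3(T1,int,E) = tup3(map(char,E),int,io(tup3(io(io(string)),io(io(string)),nat))).
Decompose tup3/3: T1 = map(char,E),  int = int,  E = io(tup3(io(io(string)),io(io(string)),nat)).
Bind T1 := map(char,E); no other remaining equation mentions T1.
Delete trivial equation int = int.
Bind E := io(tup3(io(io(string)),io(io(string)),nat)); no other remaining equation mentions E. Substituting into the earlier binding gives T1 := map(char,io(tup3(io(io(string)),io(io(string)),nat))).
Bind C := unit; substituting into the one remaining equation that mentions C gives: io(io(map(io(S1),io(int)))) = io(io(map(io(map(io(string),unit)),io(int)))).
Decompose tup3/3: map(string,R) = map(string,S1),  map(char,float) = map(char,float),  map(int,nat) = map(int,nat).
Decompose map/2: string = string,  R = S1.
Delete trivial equation string = string.
Bind R := S1; no other remaining equation mentions R.
Delete trivial equation map(char,float) = map(char,float).
Delete trivial equation map(int,nat) = map(int,nat).
Decompose io/1: io(map(io(S1),io(int))) = io(map(io(map(io(string),unit)),io(int))).
Decompose io/1: map(io(S1),io(int)) = map(io(map(io(string),unit)),io(int)).
Decompose map/2: io(S1) = io(map(io(string),unit)),  io(int) = io(int).
Decompose io/1: S1 = map(io(string),unit).
Bind S1 := map(io(string),unit); no other remaining equation mentions S1. Substituting into the earlier binding gives R := map(io(string),unit).
Delete trivial equation io(int) = io(int).
MGU = { S2 -> io(io(string)), T1 -> map(char,io(tup3(io(io(string)),io(io(string)),nat))), E -> io(tup3(io(io(string)),io(io(string)),nat)), C -> unit, R -> map(io(string),unit), S1 -> map(io(string),unit) }, so S2 -> io(io(string)).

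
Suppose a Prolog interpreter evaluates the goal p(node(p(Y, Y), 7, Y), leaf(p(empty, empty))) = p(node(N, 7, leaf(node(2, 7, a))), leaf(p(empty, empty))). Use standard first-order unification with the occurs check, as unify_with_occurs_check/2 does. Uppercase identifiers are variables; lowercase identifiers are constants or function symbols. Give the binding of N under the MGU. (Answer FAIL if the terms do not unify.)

p(leaf(node(2, 7, a)), leaf(node(2, 7, a)))

Decompose p/2: node(p(Y, Y), 7, Y) = node(N, 7, leaf(node(2, 7, a))),  leaf(p(empty, empty)) = leaf(p(empty, empty)).
Decompose node/3: p(Y, Y) = N,  7 = 7,  Y = leaf(node(2, 7, a)).
Bind N := p(Y, Y); no other remaining equation mentions N.
Delete trivial equation 7 = 7.
Bind Y := leaf(node(2, 7, a)); no other remaining equation mentions Y. Substituting into the earlier binding gives N := p(leaf(node(2, 7, a)), leaf(node(2, 7, a))).
Delete trivial equation leaf(p(empty, empty)) = leaf(p(empty, empty)).
MGU = { N -> p(leaf(node(2, 7, a)), leaf(node(2, 7, a))), Y -> leaf(node(2, 7, a)) }, so N -> p(leaf(node(2, 7, a)), leaf(node(2, 7, a))).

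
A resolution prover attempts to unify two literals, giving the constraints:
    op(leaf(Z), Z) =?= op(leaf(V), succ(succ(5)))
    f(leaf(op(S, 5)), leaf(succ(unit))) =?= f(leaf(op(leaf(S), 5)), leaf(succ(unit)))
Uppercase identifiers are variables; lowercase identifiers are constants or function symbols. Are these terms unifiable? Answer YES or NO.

Decompose op/2: leaf(Z) =?= leaf(V),  Z =?= succ(succ(5)).
Decompose leaf/1: Z =?= V.
Bind Z := V; substituting into the one remaining equation that mentions Z gives: V =?= succ(succ(5)).
Bind V := succ(succ(5)); no other remaining equation mentions V. Substituting into the earlier binding gives Z := succ(succ(5)).
Decompose f/2: leaf(op(S, 5)) =?= leaf(op(leaf(S), 5)),  leaf(succ(unit)) =?= leaf(succ(unit)).
Decompose leaf/1: op(S, 5) =?= op(leaf(S), 5).
Decompose op/2: S =?= leaf(S),  5 =?= 5.
Occurs check fails: S occurs in leaf(S); the equation S =?= leaf(S) has no finite solution.

NO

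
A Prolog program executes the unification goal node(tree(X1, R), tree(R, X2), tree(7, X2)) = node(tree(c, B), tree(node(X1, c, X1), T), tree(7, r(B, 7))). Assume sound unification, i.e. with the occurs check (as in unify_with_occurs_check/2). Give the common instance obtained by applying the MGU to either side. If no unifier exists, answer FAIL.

node(tree(c, node(c, c, c)), tree(node(c, c, c), r(node(c, c, c), 7)), tree(7, r(node(c, c, c), 7)))

Decompose node/3: tree(X1, R) = tree(c, B),  tree(R, X2) = tree(node(X1, c, X1), T),  tree(7, X2) = tree(7, r(B, 7)).
Decompose tree/2: X1 = c,  R = B.
Bind X1 := c; substituting into the one remaining equation that mentions X1 gives: tree(R, X2) = tree(node(c, c, c), T).
Bind R := B; substituting into the one remaining equation that mentions R gives: tree(B, X2) = tree(node(c, c, c), T).
Decompose tree/2: B = node(c, c, c),  X2 = T.
Bind B := node(c, c, c); substituting into the one remaining equation that mentions B gives: tree(7, X2) = tree(7, r(node(c, c, c), 7)). Substituting into the earlier binding gives R := node(c, c, c).
Bind X2 := T; substituting into the remaining equation gives: tree(7, T) = tree(7, r(node(c, c, c), 7)).
Decompose tree/2: 7 = 7,  T = r(node(c, c, c), 7).
Delete trivial equation 7 = 7.
Bind T := r(node(c, c, c), 7). Substituting into the earlier binding gives X2 := r(node(c, c, c), 7).
Applying the MGU to either side gives node(tree(c, node(c, c, c)), tree(node(c, c, c), r(node(c, c, c), 7)), tree(7, r(node(c, c, c), 7))).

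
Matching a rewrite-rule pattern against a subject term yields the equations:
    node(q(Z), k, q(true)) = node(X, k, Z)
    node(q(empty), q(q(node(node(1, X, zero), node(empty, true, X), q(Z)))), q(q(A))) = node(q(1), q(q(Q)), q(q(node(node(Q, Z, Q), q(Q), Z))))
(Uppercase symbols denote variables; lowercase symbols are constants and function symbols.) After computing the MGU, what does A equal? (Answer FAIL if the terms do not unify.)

Decompose node/3: q(Z) = X,  k = k,  q(true) = Z.
Bind X := q(Z); substituting into the one remaining equation that mentions X gives: node(q(empty), q(q(node(node(1, q(Z), zero), node(empty, true, q(Z)), q(Z)))), q(q(A))) = node(q(1), q(q(Q)), q(q(node(node(Q, Z, Q), q(Q), Z)))).
Delete trivial equation k = k.
Bind Z := q(true); substituting into the remaining equation gives: node(q(empty), q(q(node(node(1, q(q(true)), zero), node(empty, true, q(q(true))), q(q(true))))), q(q(A))) = node(q(1), q(q(Q)), q(q(node(node(Q, q(true), Q), q(Q), q(true))))). Substituting into the earlier binding gives X := q(q(true)).
Decompose node/3: q(empty) = q(1),  q(q(node(node(1, q(q(true)), zero), node(empty, true, q(q(true))), q(q(true))))) = q(q(Q)),  q(q(A)) = q(q(node(node(Q, q(true), Q), q(Q), q(true)))).
Decompose q/1: empty = 1.
Clash: constants empty and 1 differ; no unifier exists.

FAIL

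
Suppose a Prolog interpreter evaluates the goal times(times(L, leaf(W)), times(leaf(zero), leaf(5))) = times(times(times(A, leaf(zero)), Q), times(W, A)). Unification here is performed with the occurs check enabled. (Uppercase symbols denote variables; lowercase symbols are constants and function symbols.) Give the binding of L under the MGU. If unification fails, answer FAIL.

times(leaf(5), leaf(zero))

Decompose times/2: times(L, leaf(W)) = times(times(A, leaf(zero)), Q),  times(leaf(zero), leaf(5)) = times(W, A).
Decompose times/2: L = times(A, leaf(zero)),  leaf(W) = Q.
Bind L := times(A, leaf(zero)); no other remaining equation mentions L.
Bind Q := leaf(W); no other remaining equation mentions Q.
Decompose times/2: leaf(zero) = W,  leaf(5) = A.
Bind W := leaf(zero); no other remaining equation mentions W. Substituting into the earlier binding gives Q := leaf(leaf(zero)).
Bind A := leaf(5). Substituting into the earlier binding gives L := times(leaf(5), leaf(zero)).
MGU = { L -> times(leaf(5), leaf(zero)), Q -> leaf(leaf(zero)), W -> leaf(zero), A -> leaf(5) }, so L -> times(leaf(5), leaf(zero)).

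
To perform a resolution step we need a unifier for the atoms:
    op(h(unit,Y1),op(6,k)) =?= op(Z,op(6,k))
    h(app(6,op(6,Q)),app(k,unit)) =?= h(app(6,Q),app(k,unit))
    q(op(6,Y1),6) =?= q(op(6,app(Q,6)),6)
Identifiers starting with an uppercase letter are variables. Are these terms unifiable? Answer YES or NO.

NO

Decompose op/2: h(unit,Y1) =?= Z,  op(6,k) =?= op(6,k).
Bind Z := h(unit,Y1); no other remaining equation mentions Z.
Delete trivial equation op(6,k) =?= op(6,k).
Decompose h/2: app(6,op(6,Q)) =?= app(6,Q),  app(k,unit) =?= app(k,unit).
Decompose app/2: 6 =?= 6,  op(6,Q) =?= Q.
Delete trivial equation 6 =?= 6.
Occurs check fails: Q occurs in op(6,Q); the equation Q =?= op(6,Q) has no finite solution.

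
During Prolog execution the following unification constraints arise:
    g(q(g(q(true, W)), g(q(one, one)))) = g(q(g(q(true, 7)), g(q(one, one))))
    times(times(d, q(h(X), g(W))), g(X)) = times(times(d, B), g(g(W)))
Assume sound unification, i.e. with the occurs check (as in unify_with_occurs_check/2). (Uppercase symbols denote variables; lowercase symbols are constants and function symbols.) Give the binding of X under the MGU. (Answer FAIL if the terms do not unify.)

g(7)

Decompose g/1: q(g(q(true, W)), g(q(one, one))) = q(g(q(true, 7)), g(q(one, one))).
Decompose q/2: g(q(true, W)) = g(q(true, 7)),  g(q(one, one)) = g(q(one, one)).
Decompose g/1: q(true, W) = q(true, 7).
Decompose q/2: true = true,  W = 7.
Delete trivial equation true = true.
Bind W := 7; substituting into the one remaining equation that mentions W gives: times(times(d, q(h(X), g(7))), g(X)) = times(times(d, B), g(g(7))).
Delete trivial equation g(q(one, one)) = g(q(one, one)).
Decompose times/2: times(d, q(h(X), g(7))) = times(d, B),  g(X) = g(g(7)).
Decompose times/2: d = d,  q(h(X), g(7)) = B.
Delete trivial equation d = d.
Bind B := q(h(X), g(7)); no other remaining equation mentions B.
Decompose g/1: X = g(7).
Bind X := g(7). Substituting into the earlier binding gives B := q(h(g(7)), g(7)).
MGU = { W -> 7, B -> q(h(g(7)), g(7)), X -> g(7) }, so X -> g(7).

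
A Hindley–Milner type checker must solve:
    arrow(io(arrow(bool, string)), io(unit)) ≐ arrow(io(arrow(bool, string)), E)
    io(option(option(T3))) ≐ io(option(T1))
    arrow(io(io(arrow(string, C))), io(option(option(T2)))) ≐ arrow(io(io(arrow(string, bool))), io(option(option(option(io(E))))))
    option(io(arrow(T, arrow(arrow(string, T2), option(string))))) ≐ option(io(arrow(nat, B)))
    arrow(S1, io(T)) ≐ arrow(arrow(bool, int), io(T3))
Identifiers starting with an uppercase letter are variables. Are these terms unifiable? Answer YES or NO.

YES

Decompose arrow/2: io(arrow(bool, string)) ≐ io(arrow(bool, string)),  io(unit) ≐ E.
Delete trivial equation io(arrow(bool, string)) ≐ io(arrow(bool, string)).
Bind E := io(unit); substituting into the one remaining equation that mentions E gives: arrow(io(io(arrow(string, C))), io(option(option(T2)))) ≐ arrow(io(io(arrow(string, bool))), io(option(option(option(io(io(unit))))))).
Decompose io/1: option(option(T3)) ≐ option(T1).
Decompose option/1: option(T3) ≐ T1.
Bind T1 := option(T3); no other remaining equation mentions T1.
Decompose arrow/2: io(io(arrow(string, C))) ≐ io(io(arrow(string, bool))),  io(option(option(T2))) ≐ io(option(option(option(io(io(unit)))))).
Decompose io/1: io(arrow(string, C)) ≐ io(arrow(string, bool)).
Decompose io/1: arrow(string, C) ≐ arrow(string, bool).
Decompose arrow/2: string ≐ string,  C ≐ bool.
Delete trivial equation string ≐ string.
Bind C := bool; no other remaining equation mentions C.
Decompose io/1: option(option(T2)) ≐ option(option(option(io(io(unit))))).
Decompose option/1: option(T2) ≐ option(option(io(io(unit)))).
Decompose option/1: T2 ≐ option(io(io(unit))).
Bind T2 := option(io(io(unit))); substituting into the one remaining equation that mentions T2 gives: option(io(arrow(T, arrow(arrow(string, option(io(io(unit)))), option(string))))) ≐ option(io(arrow(nat, B))).
Decompose option/1: io(arrow(T, arrow(arrow(string, option(io(io(unit)))), option(string)))) ≐ io(arrow(nat, B)).
Decompose io/1: arrow(T, arrow(arrow(string, option(io(io(unit)))), option(string))) ≐ arrow(nat, B).
Decompose arrow/2: T ≐ nat,  arrow(arrow(string, option(io(io(unit)))), option(string)) ≐ B.
Bind T := nat; substituting into the one remaining equation that mentions T gives: arrow(S1, io(nat)) ≐ arrow(arrow(bool, int), io(T3)).
Bind B := arrow(arrow(string, option(io(io(unit)))), option(string)); no other remaining equation mentions B.
Decompose arrow/2: S1 ≐ arrow(bool, int),  io(nat) ≐ io(T3).
Bind S1 := arrow(bool, int); no other remaining equation mentions S1.
Decompose io/1: nat ≐ T3.
Bind T3 := nat. Substituting into the earlier binding gives T1 := option(nat).
No equations remain and no clash or occurs-check failure arose, so a unifier exists.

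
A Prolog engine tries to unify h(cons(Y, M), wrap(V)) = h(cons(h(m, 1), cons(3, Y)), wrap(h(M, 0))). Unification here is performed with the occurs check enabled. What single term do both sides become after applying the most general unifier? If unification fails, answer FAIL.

Decompose h/2: cons(Y, M) = cons(h(m, 1), cons(3, Y)),  wrap(V) = wrap(h(M, 0)).
Decompose cons/2: Y = h(m, 1),  M = cons(3, Y).
Bind Y := h(m, 1); substituting into the one remaining equation that mentions Y gives: M = cons(3, h(m, 1)).
Bind M := cons(3, h(m, 1)); substituting into the remaining equation gives: wrap(V) = wrap(h(cons(3, h(m, 1)), 0)).
Decompose wrap/1: V = h(cons(3, h(m, 1)), 0).
Bind V := h(cons(3, h(m, 1)), 0).
Applying the MGU to either side gives h(cons(h(m, 1), cons(3, h(m, 1))), wrap(h(cons(3, h(m, 1)), 0))).

h(cons(h(m, 1), cons(3, h(m, 1))), wrap(h(cons(3, h(m, 1)), 0)))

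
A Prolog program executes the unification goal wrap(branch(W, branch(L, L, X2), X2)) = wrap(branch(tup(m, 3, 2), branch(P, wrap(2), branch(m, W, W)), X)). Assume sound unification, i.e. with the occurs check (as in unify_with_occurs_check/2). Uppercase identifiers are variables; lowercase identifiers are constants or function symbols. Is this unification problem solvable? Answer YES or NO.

Decompose wrap/1: branch(W, branch(L, L, X2), X2) = branch(tup(m, 3, 2), branch(P, wrap(2), branch(m, W, W)), X).
Decompose branch/3: W = tup(m, 3, 2),  branch(L, L, X2) = branch(P, wrap(2), branch(m, W, W)),  X2 = X.
Bind W := tup(m, 3, 2); substituting into the one remaining equation that mentions W gives: branch(L, L, X2) = branch(P, wrap(2), branch(m, tup(m, 3, 2), tup(m, 3, 2))).
Decompose branch/3: L = P,  L = wrap(2),  X2 = branch(m, tup(m, 3, 2), tup(m, 3, 2)).
Bind L := P; substituting into the one remaining equation that mentions L gives: P = wrap(2).
Bind P := wrap(2); no other remaining equation mentions P. Substituting into the earlier binding gives L := wrap(2).
Bind X2 := branch(m, tup(m, 3, 2), tup(m, 3, 2)); substituting into the remaining equation gives: branch(m, tup(m, 3, 2), tup(m, 3, 2)) = X.
Bind X := branch(m, tup(m, 3, 2), tup(m, 3, 2)).
No equations remain and no clash or occurs-check failure arose, so a unifier exists.

YES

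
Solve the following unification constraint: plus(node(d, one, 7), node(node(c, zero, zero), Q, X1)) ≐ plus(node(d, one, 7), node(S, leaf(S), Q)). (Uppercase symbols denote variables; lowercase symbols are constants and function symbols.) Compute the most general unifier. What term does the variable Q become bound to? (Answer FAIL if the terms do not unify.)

Decompose plus/2: node(d, one, 7) ≐ node(d, one, 7),  node(node(c, zero, zero), Q, X1) ≐ node(S, leaf(S), Q).
Delete trivial equation node(d, one, 7) ≐ node(d, one, 7).
Decompose node/3: node(c, zero, zero) ≐ S,  Q ≐ leaf(S),  X1 ≐ Q.
Bind S := node(c, zero, zero); substituting into the one remaining equation that mentions S gives: Q ≐ leaf(node(c, zero, zero)).
Bind Q := leaf(node(c, zero, zero)); substituting into the remaining equation gives: X1 ≐ leaf(node(c, zero, zero)).
Bind X1 := leaf(node(c, zero, zero)).
MGU = { S -> node(c, zero, zero), Q -> leaf(node(c, zero, zero)), X1 -> leaf(node(c, zero, zero)) }, so Q -> leaf(node(c, zero, zero)).

leaf(node(c, zero, zero))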